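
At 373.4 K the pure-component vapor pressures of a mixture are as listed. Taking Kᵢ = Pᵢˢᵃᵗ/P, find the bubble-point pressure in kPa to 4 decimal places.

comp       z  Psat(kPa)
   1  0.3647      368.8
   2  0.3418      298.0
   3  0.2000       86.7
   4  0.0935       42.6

Pbub = 257.6809 kPa

At the bubble point ψ → 0, so ΣzᵢKᵢ = 1 with Kᵢ = Pᵢˢᵃᵗ/P ⇒ P = ΣzᵢPᵢˢᵃᵗ.
P = 0.3647·368.8 + 0.3418·298.0 + 0.2000·86.7 + 0.0935·42.6 = 257.6809 kPa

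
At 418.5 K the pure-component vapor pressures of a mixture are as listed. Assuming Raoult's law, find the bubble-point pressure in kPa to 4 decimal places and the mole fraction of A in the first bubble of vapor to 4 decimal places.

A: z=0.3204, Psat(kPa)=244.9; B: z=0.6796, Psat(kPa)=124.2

At the bubble point ψ → 0, so ΣzᵢKᵢ = 1 with Kᵢ = Pᵢˢᵃᵗ/P ⇒ P = ΣzᵢPᵢˢᵃᵗ.
P = 0.3204·244.9 + 0.6796·124.2 = 162.8723 kPa
yᵢ = zᵢPᵢˢᵃᵗ/P ⇒ y_A = 0.3204·244.9/162.8723 = 0.4818

Pbub = 162.8723 kPa, y_A = 0.4818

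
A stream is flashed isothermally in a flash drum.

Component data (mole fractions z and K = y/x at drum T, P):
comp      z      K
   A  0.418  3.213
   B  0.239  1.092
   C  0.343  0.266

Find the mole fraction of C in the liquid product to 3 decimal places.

Let β = V/F and solve Σ zᵢ(Kᵢ−1)/(1+β(Kᵢ−1)) = 0.
Check two-phase: ΣzᵢKᵢ = 1.695 > 1 and Σzᵢ/Kᵢ = 1.638 > 1, so g(0) = 0.695 > 0 and g(1) = -0.638 < 0.
Iterate (Newton) starting at β = 0.37:
  β = 0.370: g = 0.1842, g' = -0.969 → β = 0.560
  β = 0.560: g = 0.0064, g' = -0.943 → β = 0.567
Converged at β = 0.567.
Compositions from xᵢ = zᵢ/(1+β(Kᵢ−1)), yᵢ = Kᵢxᵢ:
  A: x = 0.185, y = 0.596
  B: x = 0.227, y = 0.248
  C: x = 0.587, y = 0.156

x_C = 0.587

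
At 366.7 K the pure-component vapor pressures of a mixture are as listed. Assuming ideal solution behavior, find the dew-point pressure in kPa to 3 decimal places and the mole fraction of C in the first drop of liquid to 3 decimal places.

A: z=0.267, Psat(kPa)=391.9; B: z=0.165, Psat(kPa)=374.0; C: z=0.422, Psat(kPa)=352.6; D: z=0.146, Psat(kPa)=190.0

At the dew point ψ → 1, so Σzᵢ/Kᵢ = 1 with Kᵢ = Pᵢˢᵃᵗ/P ⇒ 1/P = Σzᵢ/Pᵢˢᵃᵗ.
1/P = 0.267/391.9 + 0.165/374.0 + 0.422/352.6 + 0.146/190.0 = 0.003088 ⇒ P = 323.864 kPa
xᵢ = zᵢP/Pᵢˢᵃᵗ ⇒ x_C = 0.422·323.864/352.6 = 0.388

Pdew = 323.864 kPa, x_C = 0.388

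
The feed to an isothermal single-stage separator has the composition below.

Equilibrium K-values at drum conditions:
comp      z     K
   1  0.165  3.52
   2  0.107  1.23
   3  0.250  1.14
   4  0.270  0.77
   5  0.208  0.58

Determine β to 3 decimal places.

Let β = V/F and solve Σ zᵢ(Kᵢ−1)/(1+β(Kᵢ−1)) = 0.
Check two-phase: ΣzᵢKᵢ = 1.326 > 1 and Σzᵢ/Kᵢ = 1.062 > 1, so g(0) = 0.326 > 0 and g(1) = -0.062 < 0.
Newton iteration, β⁰ = 0.5:
  β = 0.500: g = 0.0580, g' = -0.291 → β = 0.699
  β = 0.699: g = 0.0059, g' = -0.239 → β = 0.724
Converged at β = 0.724.

β = 0.724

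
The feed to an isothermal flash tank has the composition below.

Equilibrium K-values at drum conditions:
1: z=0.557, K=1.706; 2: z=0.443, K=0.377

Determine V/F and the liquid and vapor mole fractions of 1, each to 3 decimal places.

V/F = 0.267, x_1 = 0.469, y_1 = 0.800

Binary case is linear: z₁(K₁−1)(1+V/F(K₂−1)) + z₂(K₂−1)(1+V/F(K₁−1)) = 0
⇒ V/F = [z₁(K₁−1)+z₂(K₂−1)] / [−(K₁−1)(K₂−1)] = 0.1173/0.4398 = 0.267
Compositions from xᵢ = zᵢ/(1+V/F(Kᵢ−1)), yᵢ = Kᵢxᵢ:
  1: x = 0.469, y = 0.800
  2: x = 0.531, y = 0.200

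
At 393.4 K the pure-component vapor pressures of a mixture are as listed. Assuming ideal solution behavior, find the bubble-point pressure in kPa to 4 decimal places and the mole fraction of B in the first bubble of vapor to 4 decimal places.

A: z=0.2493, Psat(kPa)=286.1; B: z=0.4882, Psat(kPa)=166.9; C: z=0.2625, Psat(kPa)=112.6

Pbub = 182.3628 kPa, y_B = 0.4468

At the bubble point ψ → 0, so ΣzᵢKᵢ = 1 with Kᵢ = Pᵢˢᵃᵗ/P ⇒ P = ΣzᵢPᵢˢᵃᵗ.
P = 0.2493·286.1 + 0.4882·166.9 + 0.2625·112.6 = 182.3628 kPa
yᵢ = zᵢPᵢˢᵃᵗ/P ⇒ y_B = 0.4882·166.9/182.3628 = 0.4468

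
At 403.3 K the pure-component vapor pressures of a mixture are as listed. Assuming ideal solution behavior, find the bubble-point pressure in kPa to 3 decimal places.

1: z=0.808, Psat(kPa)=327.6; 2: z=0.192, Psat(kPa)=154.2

At the bubble point ψ → 0, so ΣzᵢKᵢ = 1 with Kᵢ = Pᵢˢᵃᵗ/P ⇒ P = ΣzᵢPᵢˢᵃᵗ.
P = 0.808·327.6 + 0.192·154.2 = 294.307 kPa

Pbub = 294.307 kPa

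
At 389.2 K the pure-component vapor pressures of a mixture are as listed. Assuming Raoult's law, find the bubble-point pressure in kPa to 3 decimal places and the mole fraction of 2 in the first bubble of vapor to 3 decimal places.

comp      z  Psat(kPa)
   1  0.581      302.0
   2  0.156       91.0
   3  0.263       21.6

Pbub = 195.339 kPa, y_2 = 0.073

At the bubble point ψ → 0, so ΣzᵢKᵢ = 1 with Kᵢ = Pᵢˢᵃᵗ/P ⇒ P = ΣzᵢPᵢˢᵃᵗ.
P = 0.581·302.0 + 0.156·91.0 + 0.263·21.6 = 195.339 kPa
yᵢ = zᵢPᵢˢᵃᵗ/P ⇒ y_2 = 0.156·91.0/195.339 = 0.073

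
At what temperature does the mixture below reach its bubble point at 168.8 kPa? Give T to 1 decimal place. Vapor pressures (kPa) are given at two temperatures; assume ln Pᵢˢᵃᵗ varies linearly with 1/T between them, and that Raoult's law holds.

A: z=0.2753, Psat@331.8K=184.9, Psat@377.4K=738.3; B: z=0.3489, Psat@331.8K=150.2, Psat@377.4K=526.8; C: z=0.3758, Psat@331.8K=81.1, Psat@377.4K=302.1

T = 339.0 K

Bubble-point temperature: ΣzᵢPᵢˢᵃᵗ(T) = P. Interpolate ln Pᵢˢᵃᵗ = aᵢ + bᵢ/T.
  T = 331.8 K: ΣzᵢPᵢˢᵃᵗ = 133.79 kPa
  T = 377.4 K: ΣzᵢPᵢˢᵃᵗ = 500.58 kPa
  T = 354.6 K: ΣzᵢPᵢˢᵃᵗ = 269.89 kPa
  T = 343.2 K: ΣzᵢPᵢˢᵃᵗ = 192.23 kPa
  T = 337.5 K: ΣzᵢPᵢˢᵃᵗ = 160.85 kPa
  T = 340.4 K: ΣzᵢPᵢˢᵃᵗ = 176.25 kPa
Interpolating between 337.5 K and 340.4 K gives T ≈ 339.0 K.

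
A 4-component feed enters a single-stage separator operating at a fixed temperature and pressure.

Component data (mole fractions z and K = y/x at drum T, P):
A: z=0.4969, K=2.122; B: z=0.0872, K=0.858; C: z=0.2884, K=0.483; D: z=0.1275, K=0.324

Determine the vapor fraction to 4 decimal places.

Let ψ = V/F and solve Σ zᵢ(Kᵢ−1)/(1+ψ(Kᵢ−1)) = 0.
g(0) = ΣzᵢKᵢ − 1 = 0.3098 and g(1) = 1 − Σzᵢ/Kᵢ = -0.3264, so a root lies in (0, 1).
Iterate (Newton) starting at ψ = 0.39:
  ψ = 0.3900: g = 0.07090, g' = -0.5330 → ψ = 0.5230
  ψ = 0.5230: g = 0.00028, g' = -0.5347 → ψ = 0.5235
Converged at ψ = 0.5235.

ψ = 0.5235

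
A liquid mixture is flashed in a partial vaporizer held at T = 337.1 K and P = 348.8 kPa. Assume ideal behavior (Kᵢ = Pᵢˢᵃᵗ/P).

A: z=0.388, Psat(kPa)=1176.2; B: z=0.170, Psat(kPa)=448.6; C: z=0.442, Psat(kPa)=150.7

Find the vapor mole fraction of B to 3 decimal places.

Raoult's law: Kᵢ = Pᵢˢᵃᵗ/P = Pᵢˢᵃᵗ/348.8.
  K_A = 1176.2/348.8 = 3.37213, K_B = 448.6/348.8 = 1.28612, K_C = 150.7/348.8 = 0.43205
Material balance + equilibrium reduce to Σ zᵢ(Kᵢ−1)/(1+ψ(Kᵢ−1)) = 0.
Check two-phase: ΣzᵢKᵢ = 1.718 > 1 and Σzᵢ/Kᵢ = 1.270 > 1, so g(0) = 0.718 > 0 and g(1) = -0.270 < 0.
Newton iteration, ψ⁰ = 0.43:
  ψ = 0.430: g = 0.1668, g' = -0.796 → ψ = 0.640
  ψ = 0.640: g = 0.0125, g' = -0.706 → ψ = 0.657
Converged at ψ = 0.657.
Compositions from xᵢ = zᵢ/(1+ψ(Kᵢ−1)), yᵢ = Kᵢxᵢ:
  A: x = 0.152, y = 0.511
  B: x = 0.143, y = 0.184
  C: x = 0.705, y = 0.305

y_B = 0.184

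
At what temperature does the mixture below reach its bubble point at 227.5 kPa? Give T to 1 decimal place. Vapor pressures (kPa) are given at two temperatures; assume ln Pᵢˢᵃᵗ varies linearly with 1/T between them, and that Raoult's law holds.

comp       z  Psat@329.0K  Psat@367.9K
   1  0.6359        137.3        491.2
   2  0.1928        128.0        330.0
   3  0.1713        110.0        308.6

Bubble-point temperature: ΣzᵢPᵢˢᵃᵗ(T) = P. Interpolate ln Pᵢˢᵃᵗ = aᵢ + bᵢ/T.
  T = 329.0 K: ΣzᵢPᵢˢᵃᵗ = 130.83 kPa
  T = 367.9 K: ΣzᵢPᵢˢᵃᵗ = 428.84 kPa
  T = 348.4 K: ΣzᵢPᵢˢᵃᵗ = 243.92 kPa
  T = 338.7 K: ΣzᵢPᵢˢᵃᵗ = 180.12 kPa
  T = 343.5 K: ΣzᵢPᵢˢᵃᵗ = 209.70 kPa
  T = 345.9 K: ΣzᵢPᵢˢᵃᵗ = 225.93 kPa
Interpolating between 345.9 K and 348.4 K gives T ≈ 346.1 K.

T = 346.1 K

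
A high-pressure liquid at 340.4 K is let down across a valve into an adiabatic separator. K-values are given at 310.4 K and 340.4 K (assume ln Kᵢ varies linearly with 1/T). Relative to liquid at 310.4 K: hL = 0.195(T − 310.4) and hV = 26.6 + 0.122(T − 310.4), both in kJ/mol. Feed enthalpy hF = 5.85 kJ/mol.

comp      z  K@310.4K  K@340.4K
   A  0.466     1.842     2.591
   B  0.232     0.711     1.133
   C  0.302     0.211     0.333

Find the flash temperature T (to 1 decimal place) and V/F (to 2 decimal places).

Adiabatic flash: solve Rachford–Rice at each trial T, then check hF = ψ·hV(T) + (1−ψ)·hL(T).
  T = 310.4 K: K = (1.842, 0.711, 0.211), RR gives ψ = 0.165, H_out = 4.397 kJ/mol
  T = 340.4 K: K = (2.591, 1.133, 0.333), RR gives ψ = 0.702, H_out = 22.974 kJ/mol
  T = 325.4 K: K = (2.202, 0.907, 0.268), RR gives ψ = 0.467, H_out = 14.846 kJ/mol
  T = 317.9 K: K = (2.018, 0.805, 0.238), RR gives ψ = 0.329, H_out = 10.047 kJ/mol
  T = 314.1 K: K = (1.928, 0.757, 0.224), RR gives ψ = 0.250, H_out = 7.316 kJ/mol
  T = 312.2 K: K = (1.884, 0.733, 0.217), RR gives ψ = 0.208, H_out = 5.853 kJ/mol
Linear interpolation between T = 310.4 (H_out = 4.397) and T = 312.2 (H_out = 5.853) on hF = 5.85 gives T ≈ 312.2 K, at which ψ = 0.21.

T = 312.2 K, V/F = 0.21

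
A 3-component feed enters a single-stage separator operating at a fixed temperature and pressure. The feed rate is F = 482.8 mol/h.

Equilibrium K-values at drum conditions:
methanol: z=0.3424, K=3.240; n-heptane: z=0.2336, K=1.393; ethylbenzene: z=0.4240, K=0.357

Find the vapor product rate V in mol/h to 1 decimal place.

V = 263.9 mol/h

Rachford–Rice: g(ψ) = Σ zᵢ(Kᵢ−1)/(1+ψ(Kᵢ−1)) = 0.
Check two-phase: ΣzᵢKᵢ = 1.5861 > 1 and Σzᵢ/Kᵢ = 1.4610 > 1, so g(0) = 0.5861 > 0 and g(1) = -0.4610 < 0.
Newton iteration, ψ⁰ = 0.5:
  ψ = 0.5000: g = 0.03669, g' = -0.7883 → ψ = 0.5465
  ψ = 0.5465: g = 0.00003, g' = -0.7885 → ψ = 0.5466
Converged at ψ = 0.5466.
Then V = ψ·F = 0.5466·482.8 = 263.9 mol/h and L = F − V = 218.9 mol/h.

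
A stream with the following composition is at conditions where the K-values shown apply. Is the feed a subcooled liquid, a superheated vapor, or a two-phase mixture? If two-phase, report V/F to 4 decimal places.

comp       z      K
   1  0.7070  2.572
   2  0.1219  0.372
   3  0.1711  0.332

two-phase, V/F = 0.8977

ΣzᵢKᵢ = 1.9206; Σzᵢ/Kᵢ = 1.1179.
Both exceed 1, so a two-phase solution exists.
Rachford–Rice: g(ψ) = Σ zᵢ(Kᵢ−1)/(1+ψ(Kᵢ−1)) = 0.
Newton iteration, ψ⁰ = 0.62:
  ψ = 0.6200: g = 0.24238, g' = -0.7995 → ψ = 0.9232
  ψ = 0.9232: g = -0.02693, g' = -1.0826 → ψ = 0.8983
  ψ = 0.8983: g = -0.00066, g' = -1.0307 → ψ = 0.8977
Converged at ψ = 0.8977.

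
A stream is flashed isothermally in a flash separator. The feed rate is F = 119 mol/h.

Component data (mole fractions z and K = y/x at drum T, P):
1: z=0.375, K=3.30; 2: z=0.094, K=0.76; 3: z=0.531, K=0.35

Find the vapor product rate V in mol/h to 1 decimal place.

V = 42.4 mol/h

Newton–Raphson from ψ = 0.6:
  ψ = 0.600: g = -0.2298, g' = -0.961 → ψ = 0.361
  ψ = 0.361: g = -0.0042, g' = -0.982 → ψ = 0.356
Converged at ψ = 0.356.
Then V = ψ·F = 0.3565·119 = 42.4 mol/h and L = F − V = 76.6 mol/h.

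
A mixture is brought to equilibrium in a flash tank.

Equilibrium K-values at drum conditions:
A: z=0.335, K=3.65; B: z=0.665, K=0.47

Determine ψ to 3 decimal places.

Let ψ = V/F and solve Σ zᵢ(Kᵢ−1)/(1+ψ(Kᵢ−1)) = 0.
g(0) = ΣzᵢKᵢ − 1 = 0.535 and g(1) = 1 − Σzᵢ/Kᵢ = -0.507, so a root lies in (0, 1).
Iterate (Newton) starting at ψ = 0.37:
  ψ = 0.370: g = 0.0098, g' = -0.889 → ψ = 0.381
Converged at ψ = 0.381.

ψ = 0.381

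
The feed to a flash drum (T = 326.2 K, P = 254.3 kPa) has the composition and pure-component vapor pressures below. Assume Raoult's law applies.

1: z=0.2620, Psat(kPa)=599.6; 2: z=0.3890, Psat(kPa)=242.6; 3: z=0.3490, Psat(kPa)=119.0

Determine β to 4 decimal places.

β = 0.3360

Raoult's law: Kᵢ = Pᵢˢᵃᵗ/P = Pᵢˢᵃᵗ/254.3.
  K_1 = 599.6/254.3 = 2.357845, K_2 = 242.6/254.3 = 0.953991, K_3 = 119.0/254.3 = 0.467951
Material balance + equilibrium reduce to Σ zᵢ(Kᵢ−1)/(1+β(Kᵢ−1)) = 0.
Check two-phase: ΣzᵢKᵢ = 1.1522 > 1 and Σzᵢ/Kᵢ = 1.2647 > 1, so g(0) = 0.1522 > 0 and g(1) = -0.2647 < 0.
Newton iteration, β⁰ = 0.5:
  β = 0.5000: g = -0.05941, g' = -0.3556 → β = 0.3329
  β = 0.3329: g = 0.00116, g' = -0.3759 → β = 0.3360
Converged at β = 0.3360.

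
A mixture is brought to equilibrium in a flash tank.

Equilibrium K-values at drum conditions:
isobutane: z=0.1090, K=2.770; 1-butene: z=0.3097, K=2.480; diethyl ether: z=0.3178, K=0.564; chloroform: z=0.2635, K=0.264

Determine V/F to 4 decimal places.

V/F = 0.3452

Newton iteration, V/F⁰ = 0.5:
  V/F = 0.5000: g = -0.11828, g' = -0.7763 → V/F = 0.3476
  V/F = 0.3476: g = -0.00186, g' = -0.7683 → V/F = 0.3452
Converged at V/F = 0.3452.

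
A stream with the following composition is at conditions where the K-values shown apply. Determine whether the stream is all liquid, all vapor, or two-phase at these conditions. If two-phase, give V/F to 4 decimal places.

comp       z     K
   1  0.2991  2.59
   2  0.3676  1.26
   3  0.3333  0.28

two-phase, V/F = 0.4619

ΣzᵢKᵢ = 1.3312; Σzᵢ/Kᵢ = 1.5976.
Both exceed 1, so a two-phase solution exists.
Material balance + equilibrium reduce to Σ zᵢ(Kᵢ−1)/(1+ψ(Kᵢ−1)) = 0.
Newton–Raphson from ψ = 0.5:
  ψ = 0.5000: g = -0.02544, g' = -0.6760 → ψ = 0.4624
  ψ = 0.4624: g = -0.00033, g' = -0.6592 → ψ = 0.4619
Converged at ψ = 0.4619.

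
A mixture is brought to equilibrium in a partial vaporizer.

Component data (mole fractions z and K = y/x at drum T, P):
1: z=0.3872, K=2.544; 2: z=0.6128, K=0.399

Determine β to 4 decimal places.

Binary case is linear: z₁(K₁−1)(1+β(K₂−1)) + z₂(K₂−1)(1+β(K₁−1)) = 0
⇒ β = [z₁(K₁−1)+z₂(K₂−1)] / [−(K₁−1)(K₂−1)] = 0.22954/0.92794 = 0.2474

β = 0.2474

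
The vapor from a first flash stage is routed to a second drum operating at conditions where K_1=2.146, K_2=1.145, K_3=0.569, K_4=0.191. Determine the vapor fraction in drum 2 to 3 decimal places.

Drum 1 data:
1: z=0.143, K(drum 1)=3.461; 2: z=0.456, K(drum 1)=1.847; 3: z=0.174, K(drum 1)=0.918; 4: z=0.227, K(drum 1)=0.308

Drum 1:
Rachford–Rice: g(ψ₁) = Σ zᵢ(Kᵢ−1)/(1+ψ₁(Kᵢ−1)) = 0.
g(0) = ΣzᵢKᵢ − 1 = 0.567 and g(1) = 1 − Σzᵢ/Kᵢ = -0.215, so a root lies in (0, 1).
Newton iteration, ψ₁⁰ = 0.5:
  ψ₁ = 0.500: g = 0.1740, g' = -0.591 → ψ₁ = 0.795
  ψ₁ = 0.795: g = -0.0142, g' = -0.754 → ψ₁ = 0.776
  ψ₁ = 0.776: g = -0.0002, g' = -0.729 → ψ₁ = 0.775
Converged at ψ₁ = 0.775.
Drum-1 compositions:
  1: x = 0.049, y = 0.170
  2: x = 0.275, y = 0.508
  3: x = 0.186, y = 0.171
  4: x = 0.490, y = 0.151
Drum-2 feed = drum-1 vapor: z₂ = (0.1702, 0.5084, 0.1706, 0.1508).
Drum 2:
Rachford–Rice: g(ψ₂) = Σ zᵢ(Kᵢ−1)/(1+ψ₂(Kᵢ−1)) = 0.
g(0) = ΣzᵢKᵢ − 1 = 0.073 and g(1) = 1 − Σzᵢ/Kᵢ = -0.613, so a root lies in (0, 1).
Iterate (Newton) starting at ψ₂ = 0.36:
  ψ₂ = 0.360: g = -0.0511, g' = -0.363 → ψ₂ = 0.219
  ψ₂ = 0.219: g = -0.0022, g' = -0.337 → ψ₂ = 0.213
Converged at ψ₂ = 0.213.
  1: x = 0.137, y = 0.294
  2: x = 0.493, y = 0.565
  3: x = 0.188, y = 0.107
  4: x = 0.182, y = 0.035

V/F (drum 2) = 0.213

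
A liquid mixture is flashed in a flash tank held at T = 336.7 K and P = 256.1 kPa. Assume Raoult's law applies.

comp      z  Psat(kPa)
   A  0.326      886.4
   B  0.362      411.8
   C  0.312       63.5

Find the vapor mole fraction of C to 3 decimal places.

y_C = 0.153

Raoult's law: Kᵢ = Pᵢˢᵃᵗ/P = Pᵢˢᵃᵗ/256.1.
  K_A = 886.4/256.1 = 3.46115, K_B = 411.8/256.1 = 1.60797, K_C = 63.5/256.1 = 0.24795
Material balance + equilibrium reduce to Σ zᵢ(Kᵢ−1)/(1+V/F(Kᵢ−1)) = 0.
Check two-phase: ΣzᵢKᵢ = 1.788 > 1 and Σzᵢ/Kᵢ = 1.578 > 1, so g(0) = 0.788 > 0 and g(1) = -0.578 < 0.
Newton–Raphson from V/F = 0.5:
  V/F = 0.500: g = 0.1524, g' = -0.929 → V/F = 0.664
  V/F = 0.664: g = -0.0074, g' = -1.057 → V/F = 0.657
Converged at V/F = 0.657.
Compositions from xᵢ = zᵢ/(1+V/F(Kᵢ−1)), yᵢ = Kᵢxᵢ:
  A: x = 0.125, y = 0.431
  B: x = 0.259, y = 0.416
  C: x = 0.617, y = 0.153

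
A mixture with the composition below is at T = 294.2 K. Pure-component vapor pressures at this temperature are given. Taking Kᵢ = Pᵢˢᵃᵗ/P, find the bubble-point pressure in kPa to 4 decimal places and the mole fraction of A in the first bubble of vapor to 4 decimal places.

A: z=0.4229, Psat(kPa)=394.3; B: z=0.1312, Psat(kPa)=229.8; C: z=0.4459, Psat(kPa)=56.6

Pbub = 222.1372 kPa, y_A = 0.7507

At the bubble point ψ → 0, so ΣzᵢKᵢ = 1 with Kᵢ = Pᵢˢᵃᵗ/P ⇒ P = ΣzᵢPᵢˢᵃᵗ.
P = 0.4229·394.3 + 0.1312·229.8 + 0.4459·56.6 = 222.1372 kPa
yᵢ = zᵢPᵢˢᵃᵗ/P ⇒ y_A = 0.4229·394.3/222.1372 = 0.7507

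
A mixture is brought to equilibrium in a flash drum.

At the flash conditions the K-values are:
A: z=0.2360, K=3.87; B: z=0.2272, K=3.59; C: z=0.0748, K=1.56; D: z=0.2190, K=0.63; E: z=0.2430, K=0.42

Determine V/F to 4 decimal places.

Newton–Raphson from V/F = 0.46:
  V/F = 0.4600: g = 0.30388, g' = -0.8889 → V/F = 0.8019
  V/F = 0.8019: g = 0.04663, g' = -0.6968 → V/F = 0.8688
  V/F = 0.8688: g = -0.00039, g' = -0.7114 → V/F = 0.8682
Converged at V/F = 0.8682.

V/F = 0.8682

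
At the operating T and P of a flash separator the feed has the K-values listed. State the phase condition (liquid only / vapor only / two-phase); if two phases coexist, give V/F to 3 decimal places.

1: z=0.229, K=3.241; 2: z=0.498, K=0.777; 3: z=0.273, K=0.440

ΣzᵢKᵢ = 1.249; Σzᵢ/Kᵢ = 1.332.
Both exceed 1, so a two-phase solution exists.
Rachford–Rice: g(ψ) = Σ zᵢ(Kᵢ−1)/(1+ψ(Kᵢ−1)) = 0.
Iterate (Newton) starting at ψ = 0.41:
  ψ = 0.410: g = -0.0532, g' = -0.487 → ψ = 0.301
  ψ = 0.301: g = 0.0038, g' = -0.563 → ψ = 0.307
Converged at ψ = 0.307.

two-phase, V/F = 0.307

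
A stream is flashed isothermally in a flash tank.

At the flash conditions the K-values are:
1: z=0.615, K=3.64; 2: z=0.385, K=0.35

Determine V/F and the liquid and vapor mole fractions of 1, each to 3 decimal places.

Material balance + equilibrium reduce to Σ zᵢ(Kᵢ−1)/(1+V/F(Kᵢ−1)) = 0.
Check two-phase: ΣzᵢKᵢ = 2.373 > 1 and Σzᵢ/Kᵢ = 1.269 > 1, so g(0) = 1.373 > 0 and g(1) = -0.269 < 0.
Newton iteration, V/F⁰ = 0.5:
  V/F = 0.500: g = 0.3291, g' = -1.153 → V/F = 0.785
  V/F = 0.785: g = 0.0171, g' = -1.133 → V/F = 0.800
Converged at V/F = 0.800.
Compositions from xᵢ = zᵢ/(1+V/F(Kᵢ−1)), yᵢ = Kᵢxᵢ:
  1: x = 0.198, y = 0.719
  2: x = 0.802, y = 0.281

V/F = 0.800, x_1 = 0.198, y_1 = 0.719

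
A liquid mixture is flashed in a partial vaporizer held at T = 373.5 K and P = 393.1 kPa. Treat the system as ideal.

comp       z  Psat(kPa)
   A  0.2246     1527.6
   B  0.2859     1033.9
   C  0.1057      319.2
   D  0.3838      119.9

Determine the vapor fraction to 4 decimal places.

Raoult's law: Kᵢ = Pᵢˢᵃᵗ/P = Pᵢˢᵃᵗ/393.1.
  K_A = 1527.6/393.1 = 3.886034, K_B = 1033.9/393.1 = 2.630120, K_C = 319.2/393.1 = 0.812007, K_D = 119.9/393.1 = 0.305011
Let ψ = V/F and solve Σ zᵢ(Kᵢ−1)/(1+ψ(Kᵢ−1)) = 0.
g(0) = ΣzᵢKᵢ − 1 = 0.8276 and g(1) = 1 − Σzᵢ/Kᵢ = -0.5550, so a root lies in (0, 1).
Newton iteration, ψ⁰ = 0.67:
  ψ = 0.6700: g = -0.07819, g' = -1.0450 → ψ = 0.5952
  ψ = 0.5952: g = -0.00222, g' = -0.9929 → ψ = 0.5929
Converged at ψ = 0.5929.

ψ = 0.5929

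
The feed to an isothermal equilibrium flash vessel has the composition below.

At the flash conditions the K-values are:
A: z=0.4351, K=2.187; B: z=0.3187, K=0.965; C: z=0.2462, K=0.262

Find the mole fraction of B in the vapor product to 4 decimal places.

Let β = V/F and solve Σ zᵢ(Kᵢ−1)/(1+β(Kᵢ−1)) = 0.
Check two-phase: ΣzᵢKᵢ = 1.3236 > 1 and Σzᵢ/Kᵢ = 1.4689 > 1, so g(0) = 0.3236 > 0 and g(1) = -0.4689 < 0.
Iterate (Newton) starting at β = 0.67:
  β = 0.6700: g = -0.08315, g' = -0.7153 → β = 0.5537
  β = 0.5537: g = -0.00701, g' = -0.6071 → β = 0.5422
  β = 0.5422: g = -0.00004, g' = -0.6000 → β = 0.5421
Converged at β = 0.5421.
Compositions from xᵢ = zᵢ/(1+β(Kᵢ−1)), yᵢ = Kᵢxᵢ:
  A: x = 0.2647, y = 0.5790
  B: x = 0.3249, y = 0.3135
  C: x = 0.4104, y = 0.1075

y_B = 0.3135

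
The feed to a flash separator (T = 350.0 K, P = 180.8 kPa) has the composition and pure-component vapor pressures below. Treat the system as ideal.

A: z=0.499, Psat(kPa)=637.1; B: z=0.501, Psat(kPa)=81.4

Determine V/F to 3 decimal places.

Raoult's law: Kᵢ = Pᵢˢᵃᵗ/P = Pᵢˢᵃᵗ/180.8.
  K_A = 637.1/180.8 = 3.52378, K_B = 81.4/180.8 = 0.45022
Newton iteration, V/F⁰ = 0.63:
  V/F = 0.630: g = 0.0649, g' = -0.828 → V/F = 0.708
  V/F = 0.708: g = 0.0007, g' = -0.815 → V/F = 0.709
Converged at V/F = 0.709.

V/F = 0.709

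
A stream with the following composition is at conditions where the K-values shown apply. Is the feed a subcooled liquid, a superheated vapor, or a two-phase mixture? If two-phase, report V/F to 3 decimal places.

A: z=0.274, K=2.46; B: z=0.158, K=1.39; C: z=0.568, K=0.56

ΣzᵢKᵢ = 1.212; Σzᵢ/Kᵢ = 1.239.
Both exceed 1, so a two-phase solution exists.
Iterate (Newton) starting at ψ = 0.7:
  ψ = 0.700: g = -0.1149, g' = -0.387 → ψ = 0.403
  ψ = 0.403: g = 0.0012, g' = -0.412 → ψ = 0.406
Converged at ψ = 0.406.

two-phase, V/F = 0.406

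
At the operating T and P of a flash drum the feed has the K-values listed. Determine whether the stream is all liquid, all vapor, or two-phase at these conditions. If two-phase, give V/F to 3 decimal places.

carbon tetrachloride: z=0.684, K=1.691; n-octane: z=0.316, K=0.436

ΣzᵢKᵢ = 1.294; Σzᵢ/Kᵢ = 1.129.
Both exceed 1, so a two-phase solution exists.
Binary case is linear: z₁(K₁−1)(1+ψ(K₂−1)) + z₂(K₂−1)(1+ψ(K₁−1)) = 0
⇒ ψ = [z₁(K₁−1)+z₂(K₂−1)] / [−(K₁−1)(K₂−1)] = 0.2944/0.3897 = 0.755

two-phase, V/F = 0.755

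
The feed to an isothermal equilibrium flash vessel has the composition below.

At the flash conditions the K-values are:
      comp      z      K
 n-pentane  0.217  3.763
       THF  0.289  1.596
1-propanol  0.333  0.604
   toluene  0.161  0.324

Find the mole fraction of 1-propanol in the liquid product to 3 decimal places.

Let ψ = V/F and solve Σ zᵢ(Kᵢ−1)/(1+ψ(Kᵢ−1)) = 0.
g(0) = ΣzᵢKᵢ − 1 = 0.531 and g(1) = 1 − Σzᵢ/Kᵢ = -0.287, so a root lies in (0, 1).
Newton iteration, ψ⁰ = 0.5:
  ψ = 0.500: g = 0.0556, g' = -0.602 → ψ = 0.592
  ψ = 0.592: g = 0.0009, g' = -0.588 → ψ = 0.594
Converged at ψ = 0.594.
Compositions from xᵢ = zᵢ/(1+ψ(Kᵢ−1)), yᵢ = Kᵢxᵢ:
  n-pentane: x = 0.082, y = 0.309
  THF: x = 0.213, y = 0.341
  1-propanol: x = 0.435, y = 0.263
  toluene: x = 0.269, y = 0.087

x_1-propanol = 0.435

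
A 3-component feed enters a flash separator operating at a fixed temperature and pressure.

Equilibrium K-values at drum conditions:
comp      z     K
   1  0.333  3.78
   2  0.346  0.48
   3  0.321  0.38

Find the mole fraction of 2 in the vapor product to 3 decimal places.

y_2 = 0.202

Rachford–Rice: g(ψ) = Σ zᵢ(Kᵢ−1)/(1+ψ(Kᵢ−1)) = 0.
Feasibility: ΣzᵢKᵢ = 1.547, Σzᵢ/Kᵢ = 1.654 — both > 1, two phases present.
Newton iteration, ψ⁰ = 0.58:
  ψ = 0.580: g = -0.2140, g' = -0.870 → ψ = 0.334
  ψ = 0.334: g = 0.0114, g' = -1.025 → ψ = 0.345
Converged at ψ = 0.345.
Compositions from xᵢ = zᵢ/(1+ψ(Kᵢ−1)), yᵢ = Kᵢxᵢ:
  1: x = 0.170, y = 0.642
  2: x = 0.422, y = 0.202
  3: x = 0.408, y = 0.155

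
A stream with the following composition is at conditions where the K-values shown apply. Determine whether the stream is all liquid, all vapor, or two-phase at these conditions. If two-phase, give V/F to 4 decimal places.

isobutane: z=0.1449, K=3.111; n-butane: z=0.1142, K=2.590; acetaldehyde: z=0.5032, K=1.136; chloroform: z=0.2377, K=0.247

two-phase, V/F = 0.5445

ΣzᵢKᵢ = 1.3769; Σzᵢ/Kᵢ = 1.4960.
Both exceed 1, so a two-phase solution exists.
Material balance + equilibrium reduce to Σ zᵢ(Kᵢ−1)/(1+ψ(Kᵢ−1)) = 0.
Iterate (Newton) starting at ψ = 0.5:
  ψ = 0.5000: g = 0.02698, g' = -0.5973 → ψ = 0.5452
  ψ = 0.5452: g = -0.00044, g' = -0.6183 → ψ = 0.5445
Converged at ψ = 0.5445.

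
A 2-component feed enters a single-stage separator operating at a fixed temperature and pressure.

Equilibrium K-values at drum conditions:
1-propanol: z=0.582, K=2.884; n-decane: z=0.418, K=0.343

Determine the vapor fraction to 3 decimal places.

Material balance + equilibrium reduce to Σ zᵢ(Kᵢ−1)/(1+ψ(Kᵢ−1)) = 0.
Feasibility: ΣzᵢKᵢ = 1.822, Σzᵢ/Kᵢ = 1.420 — both > 1, two phases present.
Binary case is linear: z₁(K₁−1)(1+ψ(K₂−1)) + z₂(K₂−1)(1+ψ(K₁−1)) = 0
⇒ ψ = [z₁(K₁−1)+z₂(K₂−1)] / [−(K₁−1)(K₂−1)] = 0.8219/1.2378 = 0.664

ψ = 0.664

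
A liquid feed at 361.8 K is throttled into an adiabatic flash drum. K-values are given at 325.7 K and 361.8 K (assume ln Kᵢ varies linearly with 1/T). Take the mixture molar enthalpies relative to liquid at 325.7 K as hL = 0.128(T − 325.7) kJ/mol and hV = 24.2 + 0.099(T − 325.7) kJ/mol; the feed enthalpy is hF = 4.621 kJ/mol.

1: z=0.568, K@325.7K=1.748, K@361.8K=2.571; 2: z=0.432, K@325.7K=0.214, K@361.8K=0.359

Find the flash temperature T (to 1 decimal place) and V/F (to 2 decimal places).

T = 327.6 K, V/F = 0.18

Adiabatic flash: solve Rachford–Rice at each trial T, then check hF = ψ·hV(T) + (1−ψ)·hL(T).
  T = 325.7 K: K = (1.748, 0.214), RR gives ψ = 0.145, H_out = 3.512 kJ/mol
  T = 361.8 K: K = (2.571, 0.359), RR gives ψ = 0.611, H_out = 18.770 kJ/mol
  T = 343.8 K: K = (2.143, 0.281), RR gives ψ = 0.412, H_out = 12.073 kJ/mol
  T = 334.8 K: K = (1.942, 0.246), RR gives ψ = 0.295, H_out = 8.225 kJ/mol
  T = 330.2 K: K = (1.843, 0.230), RR gives ψ = 0.225, H_out = 5.983 kJ/mol
  T = 327.9 K: K = (1.794, 0.222), RR gives ψ = 0.186, H_out = 4.760 kJ/mol
  T = 326.8 K: K = (1.771, 0.218), RR gives ψ = 0.166, H_out = 4.146 kJ/mol
  T = 327.4 K: K = (1.783, 0.220), RR gives ψ = 0.177, H_out = 4.484 kJ/mol
Linear interpolation between T = 327.4 (H_out = 4.484) and T = 327.9 (H_out = 4.760) on hF = 4.621 gives T ≈ 327.6 K, at which ψ = 0.18.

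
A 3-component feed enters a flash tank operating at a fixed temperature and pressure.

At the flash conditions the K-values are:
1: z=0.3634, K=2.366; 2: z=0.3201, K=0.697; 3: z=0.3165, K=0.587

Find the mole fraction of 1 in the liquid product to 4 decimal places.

x_1 = 0.2085

Material balance + equilibrium reduce to Σ zᵢ(Kᵢ−1)/(1+ψ(Kᵢ−1)) = 0.
g(0) = ΣzᵢKᵢ − 1 = 0.2687 and g(1) = 1 − Σzᵢ/Kᵢ = -0.1520, so a root lies in (0, 1).
Newton–Raphson from ψ = 0.5:
  ψ = 0.5000: g = 0.01591, g' = -0.3660 → ψ = 0.5435
  ψ = 0.5435: g = 0.00024, g' = -0.3552 → ψ = 0.5442
Converged at ψ = 0.5442.
Compositions from xᵢ = zᵢ/(1+ψ(Kᵢ−1)), yᵢ = Kᵢxᵢ:
  1: x = 0.2085, y = 0.4932
  2: x = 0.3833, y = 0.2672
  3: x = 0.4082, y = 0.2396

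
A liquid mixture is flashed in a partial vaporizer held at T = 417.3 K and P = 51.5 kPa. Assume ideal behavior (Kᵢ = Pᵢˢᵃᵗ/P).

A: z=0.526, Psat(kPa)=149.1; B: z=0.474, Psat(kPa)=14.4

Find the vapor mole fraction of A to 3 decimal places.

y_A = 0.797

Raoult's law: Kᵢ = Pᵢˢᵃᵗ/P = Pᵢˢᵃᵗ/51.5.
  K_A = 149.1/51.5 = 2.89515, K_B = 14.4/51.5 = 0.27961
Rachford–Rice: g(ψ) = Σ zᵢ(Kᵢ−1)/(1+ψ(Kᵢ−1)) = 0.
g(0) = ΣzᵢKᵢ − 1 = 0.655 and g(1) = 1 − Σzᵢ/Kᵢ = -0.877, so a root lies in (0, 1).
Binary case is linear: z₁(K₁−1)(1+ψ(K₂−1)) + z₂(K₂−1)(1+ψ(K₁−1)) = 0
⇒ ψ = [z₁(K₁−1)+z₂(K₂−1)] / [−(K₁−1)(K₂−1)] = 0.6554/1.3652 = 0.480
Compositions from xᵢ = zᵢ/(1+ψ(Kᵢ−1)), yᵢ = Kᵢxᵢ:
  A: x = 0.275, y = 0.797
  B: x = 0.725, y = 0.203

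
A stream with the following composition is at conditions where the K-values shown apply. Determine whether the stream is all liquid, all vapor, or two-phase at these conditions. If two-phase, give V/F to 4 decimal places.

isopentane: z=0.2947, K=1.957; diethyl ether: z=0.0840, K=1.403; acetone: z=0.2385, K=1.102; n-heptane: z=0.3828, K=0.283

ΣzᵢKᵢ = 1.0657; Σzᵢ/Kᵢ = 1.7795.
Both exceed 1, so a two-phase solution exists.
Newton–Raphson from ψ = 0.5:
  ψ = 0.5000: g = -0.18578, g' = -0.6134 → ψ = 0.1971
  ψ = 0.1971: g = -0.02717, g' = -0.4720 → ψ = 0.1396
  ψ = 0.1396: g = -0.00015, g' = -0.4677 → ψ = 0.1392
Converged at ψ = 0.1392.

two-phase, V/F = 0.1392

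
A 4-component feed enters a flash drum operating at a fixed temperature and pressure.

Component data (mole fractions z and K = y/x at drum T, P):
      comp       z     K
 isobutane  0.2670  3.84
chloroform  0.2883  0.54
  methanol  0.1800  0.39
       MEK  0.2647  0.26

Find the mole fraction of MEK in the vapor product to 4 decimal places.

y_MEK = 0.0798

Let β = V/F and solve Σ zᵢ(Kᵢ−1)/(1+β(Kᵢ−1)) = 0.
g(0) = ΣzᵢKᵢ − 1 = 0.3200 and g(1) = 1 − Σzᵢ/Kᵢ = -1.0830, so a root lies in (0, 1).
Newton–Raphson from β = 0.46:
  β = 0.4600: g = -0.28903, g' = -0.9656 → β = 0.1607
  β = 0.1607: g = 0.03346, g' = -1.3556 → β = 0.1853
  β = 0.1853: g = 0.00100, g' = -1.2771 → β = 0.1861
Converged at β = 0.1861.
Compositions from xᵢ = zᵢ/(1+β(Kᵢ−1)), yᵢ = Kᵢxᵢ:
  isobutane: x = 0.1747, y = 0.6707
  chloroform: x = 0.3153, y = 0.1703
  methanol: x = 0.2031, y = 0.0792
  MEK: x = 0.3070, y = 0.0798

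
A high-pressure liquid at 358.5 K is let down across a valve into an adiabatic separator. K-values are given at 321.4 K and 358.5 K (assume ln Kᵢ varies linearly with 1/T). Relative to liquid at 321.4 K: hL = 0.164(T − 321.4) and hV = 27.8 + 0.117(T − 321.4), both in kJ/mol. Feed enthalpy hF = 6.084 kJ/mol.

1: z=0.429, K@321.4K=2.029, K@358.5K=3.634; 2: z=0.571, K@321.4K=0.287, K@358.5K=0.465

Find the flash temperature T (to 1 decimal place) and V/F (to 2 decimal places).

Adiabatic flash: solve Rachford–Rice at each trial T, then check hF = ψ·hV(T) + (1−ψ)·hL(T).
  T = 321.4 K: K = (2.029, 0.287), RR gives ψ = 0.047, H_out = 1.300 kJ/mol
  T = 358.5 K: K = (3.634, 0.465), RR gives ψ = 0.585, H_out = 21.330 kJ/mol
  T = 339.9 K: K = (2.757, 0.370), RR gives ψ = 0.356, H_out = 12.617 kJ/mol
  T = 330.6 K: K = (2.373, 0.327), RR gives ψ = 0.221, H_out = 7.569 kJ/mol
  T = 326.0 K: K = (2.197, 0.307), RR gives ψ = 0.142, H_out = 4.658 kJ/mol
  T = 328.3 K: K = (2.284, 0.317), RR gives ψ = 0.183, H_out = 6.159 kJ/mol
Linear interpolation between T = 326.0 (H_out = 4.658) and T = 328.3 (H_out = 6.159) on hF = 6.084 gives T ≈ 328.2 K, at which ψ = 0.18.

T = 328.2 K, V/F = 0.18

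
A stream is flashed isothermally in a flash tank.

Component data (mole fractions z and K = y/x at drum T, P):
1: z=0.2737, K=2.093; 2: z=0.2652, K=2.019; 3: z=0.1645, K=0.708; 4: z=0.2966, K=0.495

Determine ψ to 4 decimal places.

Rachford–Rice: g(ψ) = Σ zᵢ(Kᵢ−1)/(1+ψ(Kᵢ−1)) = 0.
g(0) = ΣzᵢKᵢ − 1 = 0.3716 and g(1) = 1 − Σzᵢ/Kᵢ = -0.0937, so a root lies in (0, 1).
Iterate (Newton) starting at ψ = 0.59:
  ψ = 0.5900: g = 0.07926, g' = -0.4022 → ψ = 0.7871
  ψ = 0.7871: g = -0.00018, g' = -0.4113 → ψ = 0.7866
Converged at ψ = 0.7866.

ψ = 0.7866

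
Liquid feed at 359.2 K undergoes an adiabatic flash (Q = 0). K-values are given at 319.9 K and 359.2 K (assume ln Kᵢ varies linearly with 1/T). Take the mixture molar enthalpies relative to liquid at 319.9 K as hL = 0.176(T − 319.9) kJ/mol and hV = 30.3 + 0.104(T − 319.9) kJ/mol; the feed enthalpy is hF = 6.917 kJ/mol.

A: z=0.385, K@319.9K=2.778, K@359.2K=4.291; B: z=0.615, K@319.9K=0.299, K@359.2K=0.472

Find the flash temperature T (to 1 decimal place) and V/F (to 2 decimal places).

Adiabatic flash: solve Rachford–Rice at each trial T, then check hF = ψ·hV(T) + (1−ψ)·hL(T).
  T = 319.9 K: K = (2.778, 0.299), RR gives ψ = 0.203, H_out = 6.161 kJ/mol
  T = 359.2 K: K = (4.291, 0.472), RR gives ψ = 0.542, H_out = 21.814 kJ/mol
  T = 339.5 K: K = (3.494, 0.380), RR gives ψ = 0.375, H_out = 14.279 kJ/mol
  T = 329.7 K: K = (3.126, 0.338), RR gives ψ = 0.293, H_out = 10.389 kJ/mol
  T = 324.8 K: K = (2.950, 0.318), RR gives ψ = 0.249, H_out = 8.332 kJ/mol
  T = 322.4 K: K = (2.865, 0.309), RR gives ψ = 0.227, H_out = 7.285 kJ/mol
  T = 321.1 K: K = (2.820, 0.304), RR gives ψ = 0.215, H_out = 6.705 kJ/mol
Linear interpolation between T = 321.1 (H_out = 6.705) and T = 322.4 (H_out = 7.285) on hF = 6.917 gives T ≈ 321.6 K, at which ψ = 0.22.

T = 321.6 K, V/F = 0.22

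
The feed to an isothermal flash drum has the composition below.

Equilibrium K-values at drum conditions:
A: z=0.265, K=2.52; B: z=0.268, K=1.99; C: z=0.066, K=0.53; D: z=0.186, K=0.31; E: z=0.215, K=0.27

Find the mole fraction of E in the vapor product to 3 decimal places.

y_E = 0.082

Rachford–Rice: g(V/F) = Σ zᵢ(Kᵢ−1)/(1+V/F(Kᵢ−1)) = 0.
g(0) = ΣzᵢKᵢ − 1 = 0.352 and g(1) = 1 − Σzᵢ/Kᵢ = -0.761, so a root lies in (0, 1).
Newton–Raphson from V/F = 0.38:
  V/F = 0.380: g = 0.0192, g' = -0.788 → V/F = 0.404
Converged at V/F = 0.404.
Compositions from xᵢ = zᵢ/(1+V/F(Kᵢ−1)), yᵢ = Kᵢxᵢ:
  A: x = 0.164, y = 0.414
  B: x = 0.191, y = 0.381
  C: x = 0.081, y = 0.043
  D: x = 0.258, y = 0.080
  E: x = 0.305, y = 0.082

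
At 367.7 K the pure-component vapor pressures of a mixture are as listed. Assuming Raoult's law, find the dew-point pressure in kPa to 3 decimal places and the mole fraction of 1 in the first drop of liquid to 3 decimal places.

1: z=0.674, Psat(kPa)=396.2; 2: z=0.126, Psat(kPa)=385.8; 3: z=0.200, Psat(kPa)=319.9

At the dew point ψ → 1, so Σzᵢ/Kᵢ = 1 with Kᵢ = Pᵢˢᵃᵗ/P ⇒ 1/P = Σzᵢ/Pᵢˢᵃᵗ.
1/P = 0.674/396.2 + 0.126/385.8 + 0.200/319.9 = 0.002653 ⇒ P = 376.939 kPa
xᵢ = zᵢP/Pᵢˢᵃᵗ ⇒ x_1 = 0.674·376.939/396.2 = 0.641

Pdew = 376.939 kPa, x_1 = 0.641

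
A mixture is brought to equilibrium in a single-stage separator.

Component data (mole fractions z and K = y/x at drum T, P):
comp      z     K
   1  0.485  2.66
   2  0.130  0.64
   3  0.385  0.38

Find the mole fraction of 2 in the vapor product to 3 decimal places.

Material balance + equilibrium reduce to Σ zᵢ(Kᵢ−1)/(1+ψ(Kᵢ−1)) = 0.
Feasibility: ΣzᵢKᵢ = 1.520, Σzᵢ/Kᵢ = 1.399 — both > 1, two phases present.
Iterate (Newton) starting at ψ = 0.67:
  ψ = 0.670: g = -0.0888, g' = -0.762 → ψ = 0.553
  ψ = 0.553: g = -0.0022, g' = -0.732 → ψ = 0.550
Converged at ψ = 0.550.
Compositions from xᵢ = zᵢ/(1+ψ(Kᵢ−1)), yᵢ = Kᵢxᵢ:
  1: x = 0.253, y = 0.674
  2: x = 0.162, y = 0.104
  3: x = 0.584, y = 0.222

y_2 = 0.104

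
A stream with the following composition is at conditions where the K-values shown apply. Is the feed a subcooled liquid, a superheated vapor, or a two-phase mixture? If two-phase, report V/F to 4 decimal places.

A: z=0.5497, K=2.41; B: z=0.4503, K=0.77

ΣzᵢKᵢ = 1.6715; Σzᵢ/Kᵢ = 0.8129.
Since Σzᵢ/Kᵢ < 1 the mixture is above its dew point — single vapor phase.

superheated vapor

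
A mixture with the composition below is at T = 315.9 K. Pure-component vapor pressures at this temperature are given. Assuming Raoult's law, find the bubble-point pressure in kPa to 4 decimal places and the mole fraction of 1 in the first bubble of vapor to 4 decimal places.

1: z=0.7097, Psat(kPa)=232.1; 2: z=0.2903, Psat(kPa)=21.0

At the bubble point ψ → 0, so ΣzᵢKᵢ = 1 with Kᵢ = Pᵢˢᵃᵗ/P ⇒ P = ΣzᵢPᵢˢᵃᵗ.
P = 0.7097·232.1 + 0.2903·21.0 = 170.8177 kPa
yᵢ = zᵢPᵢˢᵃᵗ/P ⇒ y_1 = 0.7097·232.1/170.8177 = 0.9643

Pbub = 170.8177 kPa, y_1 = 0.9643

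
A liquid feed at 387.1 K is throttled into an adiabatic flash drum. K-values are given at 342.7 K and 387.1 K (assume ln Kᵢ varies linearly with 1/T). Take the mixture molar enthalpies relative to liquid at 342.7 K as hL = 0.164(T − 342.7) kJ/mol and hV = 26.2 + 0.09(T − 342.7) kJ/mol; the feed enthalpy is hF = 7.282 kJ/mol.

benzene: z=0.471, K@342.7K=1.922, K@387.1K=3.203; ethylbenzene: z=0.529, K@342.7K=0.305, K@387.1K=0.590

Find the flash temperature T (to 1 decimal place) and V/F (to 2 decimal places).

T = 349.8 K, V/F = 0.24

Adiabatic flash: solve Rachford–Rice at each trial T, then check hF = ψ·hV(T) + (1−ψ)·hL(T).
  T = 342.7 K: K = (1.922, 0.305), RR gives ψ = 0.104, H_out = 2.723 kJ/mol
  T = 387.1 K: K = (3.203, 0.590), RR gives ψ = 0.909, H_out = 28.103 kJ/mol
  T = 364.9 K: K = (2.520, 0.433), RR gives ψ = 0.482, H_out = 15.487 kJ/mol
  T = 353.8 K: K = (2.210, 0.365), RR gives ψ = 0.305, H_out = 9.560 kJ/mol
  T = 348.2 K: K = (2.062, 0.334), RR gives ψ = 0.209, H_out = 6.296 kJ/mol
  T = 351.0 K: K = (2.135, 0.349), RR gives ψ = 0.258, H_out = 7.964 kJ/mol
  T = 349.6 K: K = (2.099, 0.342), RR gives ψ = 0.234, H_out = 7.141 kJ/mol
Linear interpolation between T = 349.6 (H_out = 7.141) and T = 351.0 (H_out = 7.964) on hF = 7.282 gives T ≈ 349.8 K, at which ψ = 0.24.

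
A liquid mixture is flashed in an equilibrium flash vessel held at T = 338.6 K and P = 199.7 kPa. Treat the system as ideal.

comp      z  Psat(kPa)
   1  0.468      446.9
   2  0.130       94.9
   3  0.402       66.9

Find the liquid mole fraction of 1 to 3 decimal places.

Raoult's law: Kᵢ = Pᵢˢᵃᵗ/P = Pᵢˢᵃᵗ/199.7.
  K_1 = 446.9/199.7 = 2.23786, K_2 = 94.9/199.7 = 0.47521, K_3 = 66.9/199.7 = 0.33500
Material balance + equilibrium reduce to Σ zᵢ(Kᵢ−1)/(1+ψ(Kᵢ−1)) = 0.
Feasibility: ΣzᵢKᵢ = 1.244, Σzᵢ/Kᵢ = 1.683 — both > 1, two phases present.
Newton iteration, ψ⁰ = 0.5:
  ψ = 0.500: g = -0.1351, g' = -0.738 → ψ = 0.317
  ψ = 0.317: g = -0.0045, g' = -0.707 → ψ = 0.311
Converged at ψ = 0.311.
Compositions from xᵢ = zᵢ/(1+ψ(Kᵢ−1)), yᵢ = Kᵢxᵢ:
  1: x = 0.338, y = 0.756
  2: x = 0.155, y = 0.074
  3: x = 0.507, y = 0.170

x_1 = 0.338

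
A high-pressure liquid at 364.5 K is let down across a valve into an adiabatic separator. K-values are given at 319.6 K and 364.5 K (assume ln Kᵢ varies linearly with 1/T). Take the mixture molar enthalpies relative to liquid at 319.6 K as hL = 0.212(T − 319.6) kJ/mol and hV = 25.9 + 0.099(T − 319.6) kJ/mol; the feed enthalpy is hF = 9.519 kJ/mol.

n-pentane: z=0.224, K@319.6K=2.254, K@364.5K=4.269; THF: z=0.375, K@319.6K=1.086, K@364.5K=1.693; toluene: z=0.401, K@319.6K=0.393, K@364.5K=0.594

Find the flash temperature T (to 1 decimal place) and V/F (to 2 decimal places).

T = 326.1 K, V/F = 0.32

Adiabatic flash: solve Rachford–Rice at each trial T, then check hF = ψ·hV(T) + (1−ψ)·hL(T).
  T = 319.6 K: K = (2.254, 1.086, 0.393), RR gives ψ = 0.151, H_out = 3.914 kJ/mol
  T = 364.5 K: K = (4.269, 1.693, 0.594), RR gives ψ = 1.000, H_out = 30.345 kJ/mol
  T = 342.1 K: K = (3.170, 1.377, 0.490), RR gives ψ = 0.670, H_out = 20.427 kJ/mol
  T = 330.9 K: K = (2.691, 1.228, 0.441), RR gives ψ = 0.434, H_out = 13.089 kJ/mol
  T = 325.2 K: K = (2.465, 1.156, 0.416), RR gives ψ = 0.300, H_out = 8.763 kJ/mol
  T = 328.0 K: K = (2.574, 1.191, 0.428), RR gives ψ = 0.368, H_out = 10.953 kJ/mol
  T = 326.6 K: K = (2.519, 1.173, 0.422), RR gives ψ = 0.334, H_out = 9.875 kJ/mol
  T = 325.9 K: K = (2.492, 1.164, 0.419), RR gives ψ = 0.317, H_out = 9.323 kJ/mol
Linear interpolation between T = 325.9 (H_out = 9.323) and T = 326.6 (H_out = 9.875) on hF = 9.519 gives T ≈ 326.1 K, at which ψ = 0.32.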